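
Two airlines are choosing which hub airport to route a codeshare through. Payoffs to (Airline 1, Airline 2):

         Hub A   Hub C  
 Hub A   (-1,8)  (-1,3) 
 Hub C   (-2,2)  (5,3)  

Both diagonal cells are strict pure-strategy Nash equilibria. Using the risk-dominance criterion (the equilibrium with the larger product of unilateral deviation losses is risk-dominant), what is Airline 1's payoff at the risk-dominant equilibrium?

5

At both Hub A: Airline 1 loses -1 − (-2) = 1 by deviating; Airline 2 loses 8 − 3 = 5. Product = 1·5 = 5.
At both Hub C: Airline 1 loses 5 − (-1) = 6 by deviating; Airline 2 loses 3 − 2 = 1. Product = 6·1 = 6.
6 > 5, so both Hub C is risk-dominant. Airline 1's payoff there is 5.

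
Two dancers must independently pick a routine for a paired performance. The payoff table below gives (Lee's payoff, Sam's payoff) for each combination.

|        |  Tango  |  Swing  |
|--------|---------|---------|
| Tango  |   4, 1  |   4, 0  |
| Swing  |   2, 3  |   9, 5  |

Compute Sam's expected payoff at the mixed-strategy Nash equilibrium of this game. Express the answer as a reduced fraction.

5/3

Lee mixes with probability p on Tango, chosen so Sam is indifferent: 1p + 3(1−p) = 0p + 5(1−p) gives p = 2/3.
Sam's expected payoff is 1·2/3 + 3·1/3 = 5/3.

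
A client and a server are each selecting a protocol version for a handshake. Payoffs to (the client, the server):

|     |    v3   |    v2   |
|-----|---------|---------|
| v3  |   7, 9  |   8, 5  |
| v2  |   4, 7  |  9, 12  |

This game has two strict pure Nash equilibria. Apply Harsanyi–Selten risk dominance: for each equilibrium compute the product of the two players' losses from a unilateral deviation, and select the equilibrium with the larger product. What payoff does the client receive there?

7

At both v3: the client loses 7 − 4 = 3 by deviating; the server loses 9 − 5 = 4. Product = 3·4 = 12.
At both v2: the client loses 9 − 8 = 1 by deviating; the server loses 12 − 7 = 5. Product = 1·5 = 5.
12 > 5, so both v3 is risk-dominant. The client's payoff there is 7.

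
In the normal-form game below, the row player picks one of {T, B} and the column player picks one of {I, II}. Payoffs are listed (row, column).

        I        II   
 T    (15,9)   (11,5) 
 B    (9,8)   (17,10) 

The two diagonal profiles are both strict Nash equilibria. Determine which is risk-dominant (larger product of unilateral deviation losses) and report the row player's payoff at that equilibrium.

At (T, I): the row player loses 15 − 9 = 6 by deviating; the column player loses 9 − 5 = 4. Product = 6·4 = 24.
At (B, II): the row player loses 17 − 11 = 6 by deviating; the column player loses 10 − 8 = 2. Product = 6·2 = 12.
24 > 12, so (T, I) is risk-dominant. The row player's payoff there is 15.

15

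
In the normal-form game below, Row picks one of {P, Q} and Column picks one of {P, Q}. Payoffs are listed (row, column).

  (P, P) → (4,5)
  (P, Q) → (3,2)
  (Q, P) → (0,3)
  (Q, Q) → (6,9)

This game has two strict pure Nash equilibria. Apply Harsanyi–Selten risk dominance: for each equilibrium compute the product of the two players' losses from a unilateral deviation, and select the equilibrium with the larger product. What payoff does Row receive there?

6

At both P: Row loses 4 − 0 = 4 by deviating; Column loses 5 − 2 = 3. Product = 4·3 = 12.
At both Q: Row loses 6 − 3 = 3 by deviating; Column loses 9 − 3 = 6. Product = 3·6 = 18.
18 > 12, so both Q is risk-dominant. Row's payoff there is 6.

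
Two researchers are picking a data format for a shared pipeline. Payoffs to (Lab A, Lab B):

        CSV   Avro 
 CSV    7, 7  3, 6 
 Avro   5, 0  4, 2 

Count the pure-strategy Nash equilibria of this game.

2

Both CSV: Lab A gets 7 (best alternative 5); Lab B gets 7 (best alternative 6). Neither deviates — NE.
Both Avro: Lab A gets 4 (best alternative 3); Lab B gets 2 (best alternative 0). Neither deviates — NE.
(CSV, Avro) is not a NE: Lab A would switch to Avro (4 > 3).
No other cell survives both best-response checks, so there are 2 pure NE.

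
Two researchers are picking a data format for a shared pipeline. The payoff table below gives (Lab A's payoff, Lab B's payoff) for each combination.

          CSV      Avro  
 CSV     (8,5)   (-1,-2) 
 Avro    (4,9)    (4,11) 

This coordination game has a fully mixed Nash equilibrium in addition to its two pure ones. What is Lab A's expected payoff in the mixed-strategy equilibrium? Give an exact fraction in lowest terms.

4

Lab B mixes with probability q on CSV, chosen so Lab A is indifferent: 8q + (-1)(1−q) = 4q + 4(1−q) gives q = 5/9.
Lab A's expected payoff (from either row, since indifferent) is 8·5/9 + (-1)·4/9 = 4.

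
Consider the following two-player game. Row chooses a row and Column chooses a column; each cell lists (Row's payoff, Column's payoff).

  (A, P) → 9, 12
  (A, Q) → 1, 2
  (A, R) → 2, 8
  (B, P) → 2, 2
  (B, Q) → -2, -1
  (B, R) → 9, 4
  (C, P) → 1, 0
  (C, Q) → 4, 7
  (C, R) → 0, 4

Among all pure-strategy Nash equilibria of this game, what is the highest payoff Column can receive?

(A, P) is a pure NE (Row: 9 ≥ 2; Column: 12 ≥ 8). Column gets 12.
(B, R) is a pure NE (Row: 9 ≥ 2; Column: 4 ≥ 2). Column gets 4.
(C, Q) is a pure NE (Row: 4 ≥ 1; Column: 7 ≥ 4). Column gets 7.
Every other cell has a profitable deviation for at least one player. Highest of {12, 4, 7} is 12.

12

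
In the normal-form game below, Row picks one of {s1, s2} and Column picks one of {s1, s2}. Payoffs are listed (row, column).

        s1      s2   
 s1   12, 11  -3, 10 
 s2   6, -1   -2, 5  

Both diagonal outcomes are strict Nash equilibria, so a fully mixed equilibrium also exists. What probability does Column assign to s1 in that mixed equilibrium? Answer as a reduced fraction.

1/7

Column's mix q on s1 must make Row indifferent between s1 and s2.
Row's payoff from s1: 12q + (-3)(1−q). From s2: 6q + (-2)(1−q).
Set equal: 6q = 1(1−q) → q = 1/7.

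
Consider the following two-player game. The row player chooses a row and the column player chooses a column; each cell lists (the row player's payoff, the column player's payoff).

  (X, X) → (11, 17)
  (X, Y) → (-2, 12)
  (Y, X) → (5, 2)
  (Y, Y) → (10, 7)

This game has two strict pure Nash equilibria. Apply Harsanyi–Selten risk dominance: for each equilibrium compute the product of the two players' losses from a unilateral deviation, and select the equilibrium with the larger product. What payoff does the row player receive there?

At both X: the row player loses 11 − 5 = 6 by deviating; the column player loses 17 − 12 = 5. Product = 6·5 = 30.
At both Y: the row player loses 10 − (-2) = 12 by deviating; the column player loses 7 − 2 = 5. Product = 12·5 = 60.
60 > 30, so both Y is risk-dominant. The row player's payoff there is 10.

10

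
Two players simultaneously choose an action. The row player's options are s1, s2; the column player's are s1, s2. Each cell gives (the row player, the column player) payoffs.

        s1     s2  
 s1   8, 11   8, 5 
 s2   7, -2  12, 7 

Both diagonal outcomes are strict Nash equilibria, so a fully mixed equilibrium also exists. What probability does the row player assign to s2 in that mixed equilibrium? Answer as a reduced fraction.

2/5

The row player's mix p on s1 must make the column player indifferent between s1 and s2.
The column player's payoff from s1: 11p + (-2)(1−p). From s2: 5p + 7(1−p).
Set equal: 6p = 9(1−p) → p = 9/15 = 3/5.
Probability on s2 is 1 − 3/5 = 2/5.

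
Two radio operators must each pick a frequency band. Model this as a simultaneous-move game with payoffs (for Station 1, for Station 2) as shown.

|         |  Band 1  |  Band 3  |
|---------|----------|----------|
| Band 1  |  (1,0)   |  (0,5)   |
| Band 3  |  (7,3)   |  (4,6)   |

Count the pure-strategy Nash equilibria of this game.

Both Band 3: Station 1 gets 4 (best alternative 0); Station 2 gets 6 (best alternative 3). Neither deviates — NE.
Both Band 1 is not a NE: Station 1 would switch to Band 3 (7 > 1).
No other cell survives both best-response checks, so there is 1 pure NE.

1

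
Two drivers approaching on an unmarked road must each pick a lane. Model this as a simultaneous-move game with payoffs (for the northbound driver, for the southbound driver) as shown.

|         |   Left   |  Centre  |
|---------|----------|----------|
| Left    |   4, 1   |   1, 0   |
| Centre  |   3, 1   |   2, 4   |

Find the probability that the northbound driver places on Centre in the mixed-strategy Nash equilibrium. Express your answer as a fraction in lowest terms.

1/4

The northbound driver's mix p on Left must make the southbound driver indifferent between Left and Centre.
The southbound driver's payoff from Left: 1p + 1(1−p). From Centre: 0p + 4(1−p).
Set equal: 1p = 3(1−p) → p = 3/4.
Probability on Centre is 1 − 3/4 = 1/4.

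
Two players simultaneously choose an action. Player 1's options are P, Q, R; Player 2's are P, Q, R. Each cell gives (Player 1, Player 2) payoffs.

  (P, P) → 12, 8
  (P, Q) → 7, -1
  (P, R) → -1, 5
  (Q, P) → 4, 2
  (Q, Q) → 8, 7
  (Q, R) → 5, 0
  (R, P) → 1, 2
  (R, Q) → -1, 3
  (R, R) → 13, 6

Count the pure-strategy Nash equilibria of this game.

3

Both P: Player 1 gets 12 (best alternative 4); Player 2 gets 8 (best alternative 5). Neither deviates — NE.
Both Q: Player 1 gets 8 (best alternative 7); Player 2 gets 7 (best alternative 2). Neither deviates — NE.
Both R: Player 1 gets 13 (best alternative 5); Player 2 gets 6 (best alternative 3). Neither deviates — NE.
(Q, P) is not a NE: Player 1 would switch to P (12 > 4).
No other cell survives both best-response checks, so there are 3 pure NE.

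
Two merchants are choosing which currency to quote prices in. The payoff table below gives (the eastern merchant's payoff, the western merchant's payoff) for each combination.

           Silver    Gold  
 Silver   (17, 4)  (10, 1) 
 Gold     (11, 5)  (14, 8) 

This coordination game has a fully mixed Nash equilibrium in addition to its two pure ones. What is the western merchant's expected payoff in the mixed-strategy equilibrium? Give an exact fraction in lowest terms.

9/2

The eastern merchant mixes with probability p on Silver, chosen so the western merchant is indifferent: 4p + 5(1−p) = 1p + 8(1−p) gives p = 1/2.
The western merchant's expected payoff is 4·1/2 + 5·1/2 = 9/2.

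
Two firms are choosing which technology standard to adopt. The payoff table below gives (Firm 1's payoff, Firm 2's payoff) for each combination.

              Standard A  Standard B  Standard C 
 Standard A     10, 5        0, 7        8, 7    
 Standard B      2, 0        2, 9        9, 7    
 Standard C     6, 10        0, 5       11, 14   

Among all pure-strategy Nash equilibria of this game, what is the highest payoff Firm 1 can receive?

11

Both Standard B is a pure NE (Firm 1: 2 ≥ 0; Firm 2: 9 ≥ 7). Firm 1 gets 2.
Both Standard C is a pure NE (Firm 1: 11 ≥ 9; Firm 2: 14 ≥ 10). Firm 1 gets 11.
Every other cell has a profitable deviation for at least one player. Highest of {2, 11} is 11.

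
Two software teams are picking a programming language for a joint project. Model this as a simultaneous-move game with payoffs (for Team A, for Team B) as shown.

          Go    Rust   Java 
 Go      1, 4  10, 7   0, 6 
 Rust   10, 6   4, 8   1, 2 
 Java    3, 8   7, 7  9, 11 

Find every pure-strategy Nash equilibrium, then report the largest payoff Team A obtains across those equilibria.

(Go, Rust) is a pure NE (Team A: 10 ≥ 7; Team B: 7 ≥ 6). Team A gets 10.
Both Java is a pure NE (Team A: 9 ≥ 1; Team B: 11 ≥ 8). Team A gets 9.
Every other cell has a profitable deviation for at least one player. Highest of {10, 9} is 10.

10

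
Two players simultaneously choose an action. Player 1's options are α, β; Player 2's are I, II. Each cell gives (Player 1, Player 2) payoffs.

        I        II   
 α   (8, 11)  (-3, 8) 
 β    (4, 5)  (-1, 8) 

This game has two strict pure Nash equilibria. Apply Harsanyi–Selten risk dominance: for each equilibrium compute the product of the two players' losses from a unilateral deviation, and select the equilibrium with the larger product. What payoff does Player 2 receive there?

At (α, I): Player 1 loses 8 − 4 = 4 by deviating; Player 2 loses 11 − 8 = 3. Product = 4·3 = 12.
At (β, II): Player 1 loses -1 − (-3) = 2 by deviating; Player 2 loses 8 − 5 = 3. Product = 2·3 = 6.
12 > 6, so (α, I) is risk-dominant. Player 2's payoff there is 11.

11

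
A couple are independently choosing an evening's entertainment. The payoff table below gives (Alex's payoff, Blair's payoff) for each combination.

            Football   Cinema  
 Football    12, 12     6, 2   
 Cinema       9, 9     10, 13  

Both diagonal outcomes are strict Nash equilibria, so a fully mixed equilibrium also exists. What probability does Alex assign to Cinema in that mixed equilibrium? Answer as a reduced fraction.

Alex's mix p on Football must make Blair indifferent between Football and Cinema.
Blair's payoff from Football: 12p + 9(1−p). From Cinema: 2p + 13(1−p).
Set equal: 10p = 4(1−p) → p = 4/14 = 2/7.
Probability on Cinema is 1 − 2/7 = 5/7.

5/7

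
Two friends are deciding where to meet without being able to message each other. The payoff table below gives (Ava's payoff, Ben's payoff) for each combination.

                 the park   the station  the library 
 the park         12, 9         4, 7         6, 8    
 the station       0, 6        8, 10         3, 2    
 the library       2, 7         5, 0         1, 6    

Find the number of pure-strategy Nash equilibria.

Both the park: Ava gets 12 (best alternative 2); Ben gets 9 (best alternative 8). Neither deviates — NE.
Both the station: Ava gets 8 (best alternative 5); Ben gets 10 (best alternative 6). Neither deviates — NE.
Both the library is not a NE: Ava would switch to the park (6 > 1).
No other cell survives both best-response checks, so there are 2 pure NE.

2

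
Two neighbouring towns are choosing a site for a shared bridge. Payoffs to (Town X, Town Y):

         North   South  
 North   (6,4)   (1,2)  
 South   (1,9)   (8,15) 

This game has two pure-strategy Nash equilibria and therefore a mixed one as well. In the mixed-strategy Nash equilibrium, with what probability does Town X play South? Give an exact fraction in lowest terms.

Town X's mix p on North must make Town Y indifferent between North and South.
Town Y's payoff from North: 4p + 9(1−p). From South: 2p + 15(1−p).
Set equal: 2p = 6(1−p) → p = 6/8 = 3/4.
Probability on South is 1 − 3/4 = 1/4.

1/4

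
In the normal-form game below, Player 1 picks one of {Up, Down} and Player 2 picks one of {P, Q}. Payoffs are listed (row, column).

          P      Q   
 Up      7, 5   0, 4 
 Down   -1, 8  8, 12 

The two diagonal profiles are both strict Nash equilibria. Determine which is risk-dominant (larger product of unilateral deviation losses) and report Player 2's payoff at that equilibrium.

At (Up, P): Player 1 loses 7 − (-1) = 8 by deviating; Player 2 loses 5 − 4 = 1. Product = 8·1 = 8.
At (Down, Q): Player 1 loses 8 − 0 = 8 by deviating; Player 2 loses 12 − 8 = 4. Product = 8·4 = 32.
32 > 8, so (Down, Q) is risk-dominant. Player 2's payoff there is 12.

12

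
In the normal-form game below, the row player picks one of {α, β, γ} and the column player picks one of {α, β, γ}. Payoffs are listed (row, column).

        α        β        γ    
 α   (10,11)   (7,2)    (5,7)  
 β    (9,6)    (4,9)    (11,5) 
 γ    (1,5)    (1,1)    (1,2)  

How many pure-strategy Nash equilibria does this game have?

Both α: the row player gets 10 (best alternative 9); the column player gets 11 (best alternative 7). Neither deviates — NE.
Both β is not a NE: the row player would switch to α (7 > 4).
No other cell survives both best-response checks, so there is 1 pure NE.

1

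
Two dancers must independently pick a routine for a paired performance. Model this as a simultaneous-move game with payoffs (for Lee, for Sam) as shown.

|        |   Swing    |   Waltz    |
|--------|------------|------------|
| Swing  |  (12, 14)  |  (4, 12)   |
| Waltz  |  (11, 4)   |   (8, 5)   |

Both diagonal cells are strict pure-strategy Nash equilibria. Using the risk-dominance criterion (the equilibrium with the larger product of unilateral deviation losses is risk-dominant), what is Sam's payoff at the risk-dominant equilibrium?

5

At both Swing: Lee loses 12 − 11 = 1 by deviating; Sam loses 14 − 12 = 2. Product = 1·2 = 2.
At both Waltz: Lee loses 8 − 4 = 4 by deviating; Sam loses 5 − 4 = 1. Product = 4·1 = 4.
4 > 2, so both Waltz is risk-dominant. Sam's payoff there is 5.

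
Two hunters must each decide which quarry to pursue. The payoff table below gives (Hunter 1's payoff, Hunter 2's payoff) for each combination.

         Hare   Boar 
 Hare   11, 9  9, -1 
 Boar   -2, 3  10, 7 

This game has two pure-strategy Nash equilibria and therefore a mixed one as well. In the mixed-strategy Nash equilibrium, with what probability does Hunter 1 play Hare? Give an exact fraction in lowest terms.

2/7

Hunter 1's mix p on Hare must make Hunter 2 indifferent between Hare and Boar.
Hunter 2's payoff from Hare: 9p + 3(1−p). From Boar: (-1)p + 7(1−p).
Set equal: 10p = 4(1−p) → p = 4/14 = 2/7.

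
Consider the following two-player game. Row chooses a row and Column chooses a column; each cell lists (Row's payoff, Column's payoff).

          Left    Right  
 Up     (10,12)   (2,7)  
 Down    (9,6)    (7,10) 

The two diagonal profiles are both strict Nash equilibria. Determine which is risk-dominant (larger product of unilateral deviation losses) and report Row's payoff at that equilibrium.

At (Up, Left): Row loses 10 − 9 = 1 by deviating; Column loses 12 − 7 = 5. Product = 1·5 = 5.
At (Down, Right): Row loses 7 − 2 = 5 by deviating; Column loses 10 − 6 = 4. Product = 5·4 = 20.
20 > 5, so (Down, Right) is risk-dominant. Row's payoff there is 7.

7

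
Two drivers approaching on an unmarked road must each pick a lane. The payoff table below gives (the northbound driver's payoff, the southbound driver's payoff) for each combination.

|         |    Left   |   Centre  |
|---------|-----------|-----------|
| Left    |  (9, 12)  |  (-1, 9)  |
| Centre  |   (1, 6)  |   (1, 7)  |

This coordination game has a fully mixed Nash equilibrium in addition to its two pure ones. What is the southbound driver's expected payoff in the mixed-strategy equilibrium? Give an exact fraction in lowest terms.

15/2

The northbound driver mixes with probability p on Left, chosen so the southbound driver is indifferent: 12p + 6(1−p) = 9p + 7(1−p) gives p = 1/4.
The southbound driver's expected payoff is 12·1/4 + 6·3/4 = 15/2.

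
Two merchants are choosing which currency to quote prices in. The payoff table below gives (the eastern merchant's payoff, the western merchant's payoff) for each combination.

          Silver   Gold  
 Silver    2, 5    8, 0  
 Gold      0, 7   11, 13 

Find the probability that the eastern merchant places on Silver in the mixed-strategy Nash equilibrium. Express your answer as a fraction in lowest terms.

The eastern merchant's mix p on Silver must make the western merchant indifferent between Silver and Gold.
The western merchant's payoff from Silver: 5p + 7(1−p). From Gold: 0p + 13(1−p).
Set equal: 5p = 6(1−p) → p = 6/11.

6/11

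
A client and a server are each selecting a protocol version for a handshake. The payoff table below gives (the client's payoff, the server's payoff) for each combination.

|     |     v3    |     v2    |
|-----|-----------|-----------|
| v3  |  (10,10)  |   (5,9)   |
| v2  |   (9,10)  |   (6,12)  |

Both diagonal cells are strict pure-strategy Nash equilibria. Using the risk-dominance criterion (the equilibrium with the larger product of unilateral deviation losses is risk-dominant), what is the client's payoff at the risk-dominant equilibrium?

At both v3: the client loses 10 − 9 = 1 by deviating; the server loses 10 − 9 = 1. Product = 1·1 = 1.
At both v2: the client loses 6 − 5 = 1 by deviating; the server loses 12 − 10 = 2. Product = 1·2 = 2.
2 > 1, so both v2 is risk-dominant. The client's payoff there is 6.

6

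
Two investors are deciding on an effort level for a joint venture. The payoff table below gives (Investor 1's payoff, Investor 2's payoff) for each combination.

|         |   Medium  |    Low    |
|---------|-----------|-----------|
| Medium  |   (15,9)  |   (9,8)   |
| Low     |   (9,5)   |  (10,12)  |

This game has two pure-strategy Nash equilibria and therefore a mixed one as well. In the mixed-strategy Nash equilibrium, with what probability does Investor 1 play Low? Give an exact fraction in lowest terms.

1/8

Investor 1's mix p on Medium must make Investor 2 indifferent between Medium and Low.
Investor 2's payoff from Medium: 9p + 5(1−p). From Low: 8p + 12(1−p).
Set equal: 1p = 7(1−p) → p = 7/8.
Probability on Low is 1 − 7/8 = 1/8.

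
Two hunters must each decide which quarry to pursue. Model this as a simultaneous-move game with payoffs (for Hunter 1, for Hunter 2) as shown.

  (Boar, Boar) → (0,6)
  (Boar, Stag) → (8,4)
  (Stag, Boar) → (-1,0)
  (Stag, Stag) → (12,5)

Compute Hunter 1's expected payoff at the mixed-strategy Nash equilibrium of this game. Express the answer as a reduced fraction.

Hunter 2 mixes with probability q on Boar, chosen so Hunter 1 is indifferent: 0q + 8(1−q) = (-1)q + 12(1−q) gives q = 4/5.
Hunter 1's expected payoff (from either row, since indifferent) is 0·4/5 + 8·1/5 = 8/5.

8/5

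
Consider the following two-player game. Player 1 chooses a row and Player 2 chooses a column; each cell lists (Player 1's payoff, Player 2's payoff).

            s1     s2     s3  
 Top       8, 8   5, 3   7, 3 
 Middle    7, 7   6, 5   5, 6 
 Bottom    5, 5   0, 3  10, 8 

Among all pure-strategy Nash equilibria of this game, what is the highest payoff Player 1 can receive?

10

(Top, s1) is a pure NE (Player 1: 8 ≥ 7; Player 2: 8 ≥ 3). Player 1 gets 8.
(Bottom, s3) is a pure NE (Player 1: 10 ≥ 7; Player 2: 8 ≥ 5). Player 1 gets 10.
Every other cell has a profitable deviation for at least one player. Highest of {8, 10} is 10.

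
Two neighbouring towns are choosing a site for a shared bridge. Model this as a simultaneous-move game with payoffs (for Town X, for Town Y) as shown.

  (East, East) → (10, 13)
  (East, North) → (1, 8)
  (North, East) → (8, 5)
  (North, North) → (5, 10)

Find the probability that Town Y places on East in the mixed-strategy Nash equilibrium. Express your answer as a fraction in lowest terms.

Town Y's mix q on East must make Town X indifferent between East and North.
Town X's payoff from East: 10q + 1(1−q). From North: 8q + 5(1−q).
Set equal: 2q = 4(1−q) → q = 4/6 = 2/3.

2/3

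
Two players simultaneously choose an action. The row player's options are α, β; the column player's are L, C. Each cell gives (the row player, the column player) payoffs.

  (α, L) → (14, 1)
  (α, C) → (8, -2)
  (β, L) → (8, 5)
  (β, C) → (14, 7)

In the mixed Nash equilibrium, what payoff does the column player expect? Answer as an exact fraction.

17/5

The row player mixes with probability p on α, chosen so the column player is indifferent: 1p + 5(1−p) = (-2)p + 7(1−p) gives p = 2/5.
The column player's expected payoff is 1·2/5 + 5·3/5 = 17/5.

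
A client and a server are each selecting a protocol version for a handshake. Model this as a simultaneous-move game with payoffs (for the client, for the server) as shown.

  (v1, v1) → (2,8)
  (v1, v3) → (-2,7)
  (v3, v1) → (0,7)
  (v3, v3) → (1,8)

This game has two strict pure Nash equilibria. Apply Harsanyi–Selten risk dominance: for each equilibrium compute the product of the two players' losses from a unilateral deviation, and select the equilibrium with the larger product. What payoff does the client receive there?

1

At both v1: the client loses 2 − 0 = 2 by deviating; the server loses 8 − 7 = 1. Product = 2·1 = 2.
At both v3: the client loses 1 − (-2) = 3 by deviating; the server loses 8 − 7 = 1. Product = 3·1 = 3.
3 > 2, so both v3 is risk-dominant. The client's payoff there is 1.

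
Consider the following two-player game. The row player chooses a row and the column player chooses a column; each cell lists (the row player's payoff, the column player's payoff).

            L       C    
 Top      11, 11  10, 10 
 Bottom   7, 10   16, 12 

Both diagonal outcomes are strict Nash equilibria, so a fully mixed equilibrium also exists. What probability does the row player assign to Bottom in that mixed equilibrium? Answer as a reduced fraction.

The row player's mix p on Top must make the column player indifferent between L and C.
The column player's payoff from L: 11p + 10(1−p). From C: 10p + 12(1−p).
Set equal: 1p = 2(1−p) → p = 2/3.
Probability on Bottom is 1 − 2/3 = 1/3.

1/3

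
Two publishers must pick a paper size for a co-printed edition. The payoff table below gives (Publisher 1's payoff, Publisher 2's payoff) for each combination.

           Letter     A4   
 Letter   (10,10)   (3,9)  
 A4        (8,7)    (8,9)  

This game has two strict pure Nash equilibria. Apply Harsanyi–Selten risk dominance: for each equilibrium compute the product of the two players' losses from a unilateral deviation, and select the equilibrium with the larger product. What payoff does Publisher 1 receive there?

8

At both Letter: Publisher 1 loses 10 − 8 = 2 by deviating; Publisher 2 loses 10 − 9 = 1. Product = 2·1 = 2.
At both A4: Publisher 1 loses 8 − 3 = 5 by deviating; Publisher 2 loses 9 − 7 = 2. Product = 5·2 = 10.
10 > 2, so both A4 is risk-dominant. Publisher 1's payoff there is 8.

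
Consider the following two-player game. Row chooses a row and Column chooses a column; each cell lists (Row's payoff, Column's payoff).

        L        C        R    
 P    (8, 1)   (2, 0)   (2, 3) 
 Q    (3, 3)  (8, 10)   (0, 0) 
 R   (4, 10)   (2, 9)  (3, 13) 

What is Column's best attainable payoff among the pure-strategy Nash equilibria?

13

(Q, C) is a pure NE (Row: 8 ≥ 2; Column: 10 ≥ 3). Column gets 10.
(R, R) is a pure NE (Row: 3 ≥ 2; Column: 13 ≥ 10). Column gets 13.
Every other cell has a profitable deviation for at least one player. Highest of {10, 13} is 13.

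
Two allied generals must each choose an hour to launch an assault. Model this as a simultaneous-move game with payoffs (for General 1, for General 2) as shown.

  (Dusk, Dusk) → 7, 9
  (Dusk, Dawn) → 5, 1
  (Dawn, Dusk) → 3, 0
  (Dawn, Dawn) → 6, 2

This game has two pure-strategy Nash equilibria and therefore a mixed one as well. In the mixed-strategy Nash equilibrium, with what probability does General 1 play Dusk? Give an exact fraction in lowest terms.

1/5

General 1's mix p on Dusk must make General 2 indifferent between Dusk and Dawn.
General 2's payoff from Dusk: 9p + 0(1−p). From Dawn: 1p + 2(1−p).
Set equal: 8p = 2(1−p) → p = 2/10 = 1/5.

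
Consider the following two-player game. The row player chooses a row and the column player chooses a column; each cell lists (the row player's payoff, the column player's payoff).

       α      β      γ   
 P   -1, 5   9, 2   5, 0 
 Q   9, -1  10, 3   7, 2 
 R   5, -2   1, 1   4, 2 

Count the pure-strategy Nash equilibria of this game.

(Q, β): the row player gets 10 (best alternative 9); the column player gets 3 (best alternative 2). Neither deviates — NE.
(P, α) is not a NE: the row player would switch to Q (9 > -1).
No other cell survives both best-response checks, so there is 1 pure NE.

1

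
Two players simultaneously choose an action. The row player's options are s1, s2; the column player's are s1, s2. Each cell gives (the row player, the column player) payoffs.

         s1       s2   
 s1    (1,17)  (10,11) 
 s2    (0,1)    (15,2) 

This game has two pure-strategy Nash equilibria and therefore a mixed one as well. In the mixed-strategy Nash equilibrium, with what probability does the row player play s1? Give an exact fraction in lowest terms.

The row player's mix p on s1 must make the column player indifferent between s1 and s2.
The column player's payoff from s1: 17p + 1(1−p). From s2: 11p + 2(1−p).
Set equal: 6p = 1(1−p) → p = 1/7.

1/7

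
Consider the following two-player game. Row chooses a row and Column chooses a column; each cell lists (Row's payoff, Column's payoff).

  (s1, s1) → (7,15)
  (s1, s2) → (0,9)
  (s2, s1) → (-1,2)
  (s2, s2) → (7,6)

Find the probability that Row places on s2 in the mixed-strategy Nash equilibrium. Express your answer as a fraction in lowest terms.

3/5

Row's mix p on s1 must make Column indifferent between s1 and s2.
Column's payoff from s1: 15p + 2(1−p). From s2: 9p + 6(1−p).
Set equal: 6p = 4(1−p) → p = 4/10 = 2/5.
Probability on s2 is 1 − 2/5 = 3/5.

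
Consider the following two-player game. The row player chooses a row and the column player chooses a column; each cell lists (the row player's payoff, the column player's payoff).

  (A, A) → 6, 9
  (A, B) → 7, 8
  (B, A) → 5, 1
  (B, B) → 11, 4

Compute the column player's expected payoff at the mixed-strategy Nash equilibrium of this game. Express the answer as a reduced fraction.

7

The row player mixes with probability p on A, chosen so the column player is indifferent: 9p + 1(1−p) = 8p + 4(1−p) gives p = 3/4.
The column player's expected payoff is 9·3/4 + 1·1/4 = 7.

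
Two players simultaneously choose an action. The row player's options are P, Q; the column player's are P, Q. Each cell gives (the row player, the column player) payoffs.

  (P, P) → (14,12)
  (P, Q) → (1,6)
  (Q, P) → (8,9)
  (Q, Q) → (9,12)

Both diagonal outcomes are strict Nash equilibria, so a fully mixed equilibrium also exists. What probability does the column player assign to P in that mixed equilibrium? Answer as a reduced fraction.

The column player's mix q on P must make the row player indifferent between P and Q.
The row player's payoff from P: 14q + 1(1−q). From Q: 8q + 9(1−q).
Set equal: 6q = 8(1−q) → q = 8/14 = 4/7.

4/7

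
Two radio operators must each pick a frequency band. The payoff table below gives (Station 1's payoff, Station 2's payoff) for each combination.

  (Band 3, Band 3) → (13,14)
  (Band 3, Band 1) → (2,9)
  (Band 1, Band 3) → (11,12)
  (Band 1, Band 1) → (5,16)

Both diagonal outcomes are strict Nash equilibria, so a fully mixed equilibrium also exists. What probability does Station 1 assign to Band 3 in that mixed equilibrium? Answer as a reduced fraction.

Station 1's mix p on Band 3 must make Station 2 indifferent between Band 3 and Band 1.
Station 2's payoff from Band 3: 14p + 12(1−p). From Band 1: 9p + 16(1−p).
Set equal: 5p = 4(1−p) → p = 4/9.

4/9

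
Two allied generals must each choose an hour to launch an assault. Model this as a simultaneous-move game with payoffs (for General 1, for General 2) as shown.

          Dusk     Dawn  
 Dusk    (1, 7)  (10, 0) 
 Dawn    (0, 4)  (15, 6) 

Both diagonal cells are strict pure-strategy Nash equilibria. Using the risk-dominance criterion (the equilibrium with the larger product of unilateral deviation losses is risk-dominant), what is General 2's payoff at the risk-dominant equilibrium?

At both Dusk: General 1 loses 1 − 0 = 1 by deviating; General 2 loses 7 − 0 = 7. Product = 1·7 = 7.
At both Dawn: General 1 loses 15 − 10 = 5 by deviating; General 2 loses 6 − 4 = 2. Product = 5·2 = 10.
10 > 7, so both Dawn is risk-dominant. General 2's payoff there is 6.

6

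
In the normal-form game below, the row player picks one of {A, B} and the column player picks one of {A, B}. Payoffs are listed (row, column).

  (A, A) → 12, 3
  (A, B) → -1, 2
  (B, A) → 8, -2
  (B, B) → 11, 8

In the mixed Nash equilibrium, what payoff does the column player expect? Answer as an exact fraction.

28/11

The row player mixes with probability p on A, chosen so the column player is indifferent: 3p + (-2)(1−p) = 2p + 8(1−p) gives p = 10/11.
The column player's expected payoff is 3·10/11 + (-2)·1/11 = 28/11.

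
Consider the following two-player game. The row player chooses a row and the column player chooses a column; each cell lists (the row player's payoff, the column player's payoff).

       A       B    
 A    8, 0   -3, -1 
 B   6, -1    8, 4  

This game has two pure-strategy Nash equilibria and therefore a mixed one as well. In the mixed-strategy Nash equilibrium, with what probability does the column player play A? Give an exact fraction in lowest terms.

11/13

The column player's mix q on A must make the row player indifferent between A and B.
The row player's payoff from A: 8q + (-3)(1−q). From B: 6q + 8(1−q).
Set equal: 2q = 11(1−q) → q = 11/13.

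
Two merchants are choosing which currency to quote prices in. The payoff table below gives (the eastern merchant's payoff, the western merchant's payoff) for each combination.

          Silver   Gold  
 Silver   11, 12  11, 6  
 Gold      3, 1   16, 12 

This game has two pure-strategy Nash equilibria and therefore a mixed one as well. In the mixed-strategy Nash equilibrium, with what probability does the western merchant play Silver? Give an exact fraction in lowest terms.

The western merchant's mix q on Silver must make the eastern merchant indifferent between Silver and Gold.
The eastern merchant's payoff from Silver: 11q + 11(1−q). From Gold: 3q + 16(1−q).
Set equal: 8q = 5(1−q) → q = 5/13.

5/13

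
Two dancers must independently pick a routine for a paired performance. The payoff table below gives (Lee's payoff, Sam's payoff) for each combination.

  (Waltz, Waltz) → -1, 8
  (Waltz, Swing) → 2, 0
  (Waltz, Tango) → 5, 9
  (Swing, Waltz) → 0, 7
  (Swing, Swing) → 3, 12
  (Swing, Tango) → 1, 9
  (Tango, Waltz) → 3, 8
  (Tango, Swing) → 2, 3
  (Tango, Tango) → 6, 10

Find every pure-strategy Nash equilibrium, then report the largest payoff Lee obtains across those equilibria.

6

Both Swing is a pure NE (Lee: 3 ≥ 2; Sam: 12 ≥ 9). Lee gets 3.
Both Tango is a pure NE (Lee: 6 ≥ 5; Sam: 10 ≥ 8). Lee gets 6.
Every other cell has a profitable deviation for at least one player. Highest of {3, 6} is 6.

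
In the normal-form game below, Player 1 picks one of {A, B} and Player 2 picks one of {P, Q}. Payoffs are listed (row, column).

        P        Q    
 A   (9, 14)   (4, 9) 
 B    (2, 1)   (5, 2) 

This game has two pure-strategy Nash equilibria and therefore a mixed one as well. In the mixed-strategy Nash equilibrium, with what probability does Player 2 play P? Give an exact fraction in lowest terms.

Player 2's mix q on P must make Player 1 indifferent between A and B.
Player 1's payoff from A: 9q + 4(1−q). From B: 2q + 5(1−q).
Set equal: 7q = 1(1−q) → q = 1/8.

1/8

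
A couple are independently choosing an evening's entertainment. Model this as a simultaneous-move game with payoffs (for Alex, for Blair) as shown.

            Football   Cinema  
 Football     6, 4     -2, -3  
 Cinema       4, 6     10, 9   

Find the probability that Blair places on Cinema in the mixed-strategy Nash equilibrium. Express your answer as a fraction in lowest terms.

Blair's mix q on Football must make Alex indifferent between Football and Cinema.
Alex's payoff from Football: 6q + (-2)(1−q). From Cinema: 4q + 10(1−q).
Set equal: 2q = 12(1−q) → q = 12/14 = 6/7.
Probability on Cinema is 1 − 6/7 = 1/7.

1/7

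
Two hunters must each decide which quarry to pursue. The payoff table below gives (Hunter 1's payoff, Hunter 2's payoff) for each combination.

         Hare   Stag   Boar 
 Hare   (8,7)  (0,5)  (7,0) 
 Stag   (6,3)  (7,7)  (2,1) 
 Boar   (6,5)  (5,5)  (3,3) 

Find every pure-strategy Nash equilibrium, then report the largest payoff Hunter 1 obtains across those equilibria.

Both Hare is a pure NE (Hunter 1: 8 ≥ 6; Hunter 2: 7 ≥ 5). Hunter 1 gets 8.
Both Stag is a pure NE (Hunter 1: 7 ≥ 5; Hunter 2: 7 ≥ 3). Hunter 1 gets 7.
Every other cell has a profitable deviation for at least one player. Highest of {8, 7} is 8.

8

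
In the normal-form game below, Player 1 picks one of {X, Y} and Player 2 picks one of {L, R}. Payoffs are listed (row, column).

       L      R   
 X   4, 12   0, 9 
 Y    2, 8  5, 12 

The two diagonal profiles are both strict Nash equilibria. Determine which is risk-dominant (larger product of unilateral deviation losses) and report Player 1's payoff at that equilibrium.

At (X, L): Player 1 loses 4 − 2 = 2 by deviating; Player 2 loses 12 − 9 = 3. Product = 2·3 = 6.
At (Y, R): Player 1 loses 5 − 0 = 5 by deviating; Player 2 loses 12 − 8 = 4. Product = 5·4 = 20.
20 > 6, so (Y, R) is risk-dominant. Player 1's payoff there is 5.

5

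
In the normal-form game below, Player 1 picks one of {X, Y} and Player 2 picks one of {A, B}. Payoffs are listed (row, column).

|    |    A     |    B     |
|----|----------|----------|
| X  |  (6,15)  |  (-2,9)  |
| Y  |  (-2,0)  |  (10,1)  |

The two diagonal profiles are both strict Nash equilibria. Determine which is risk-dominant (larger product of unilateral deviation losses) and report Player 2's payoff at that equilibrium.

At (X, A): Player 1 loses 6 − (-2) = 8 by deviating; Player 2 loses 15 − 9 = 6. Product = 8·6 = 48.
At (Y, B): Player 1 loses 10 − (-2) = 12 by deviating; Player 2 loses 1 − 0 = 1. Product = 12·1 = 12.
48 > 12, so (X, A) is risk-dominant. Player 2's payoff there is 15.

15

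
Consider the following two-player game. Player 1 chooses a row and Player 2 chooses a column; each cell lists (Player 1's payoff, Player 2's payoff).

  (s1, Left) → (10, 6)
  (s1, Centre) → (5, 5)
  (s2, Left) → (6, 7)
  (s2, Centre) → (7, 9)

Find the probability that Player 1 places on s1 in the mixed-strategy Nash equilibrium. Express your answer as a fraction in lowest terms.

2/3

Player 1's mix p on s1 must make Player 2 indifferent between Left and Centre.
Player 2's payoff from Left: 6p + 7(1−p). From Centre: 5p + 9(1−p).
Set equal: 1p = 2(1−p) → p = 2/3.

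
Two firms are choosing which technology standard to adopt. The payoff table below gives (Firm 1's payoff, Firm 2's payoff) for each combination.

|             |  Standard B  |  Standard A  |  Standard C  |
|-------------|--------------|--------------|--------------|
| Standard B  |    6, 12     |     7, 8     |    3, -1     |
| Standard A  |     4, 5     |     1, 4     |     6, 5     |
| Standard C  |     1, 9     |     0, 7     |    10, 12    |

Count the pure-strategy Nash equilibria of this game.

Both Standard B: Firm 1 gets 6 (best alternative 4); Firm 2 gets 12 (best alternative 8). Neither deviates — NE.
Both Standard C: Firm 1 gets 10 (best alternative 6); Firm 2 gets 12 (best alternative 9). Neither deviates — NE.
Both Standard A is not a NE: Firm 1 would switch to Standard B (7 > 1).
No other cell survives both best-response checks, so there are 2 pure NE.

2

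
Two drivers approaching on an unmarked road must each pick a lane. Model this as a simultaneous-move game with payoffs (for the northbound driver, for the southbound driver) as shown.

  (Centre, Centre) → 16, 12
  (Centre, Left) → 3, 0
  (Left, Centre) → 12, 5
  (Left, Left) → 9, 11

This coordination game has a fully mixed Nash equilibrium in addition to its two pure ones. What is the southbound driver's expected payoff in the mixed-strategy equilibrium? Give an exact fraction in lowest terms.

22/3

The northbound driver mixes with probability p on Centre, chosen so the southbound driver is indifferent: 12p + 5(1−p) = 0p + 11(1−p) gives p = 1/3.
The southbound driver's expected payoff is 12·1/3 + 5·2/3 = 22/3.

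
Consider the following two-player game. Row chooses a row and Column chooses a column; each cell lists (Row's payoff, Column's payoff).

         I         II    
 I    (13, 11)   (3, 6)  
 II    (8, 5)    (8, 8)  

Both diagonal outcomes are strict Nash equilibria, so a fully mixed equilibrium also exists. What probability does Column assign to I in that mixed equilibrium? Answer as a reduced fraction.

Column's mix q on I must make Row indifferent between I and II.
Row's payoff from I: 13q + 3(1−q). From II: 8q + 8(1−q).
Set equal: 5q = 5(1−q) → q = 5/10 = 1/2.

1/2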